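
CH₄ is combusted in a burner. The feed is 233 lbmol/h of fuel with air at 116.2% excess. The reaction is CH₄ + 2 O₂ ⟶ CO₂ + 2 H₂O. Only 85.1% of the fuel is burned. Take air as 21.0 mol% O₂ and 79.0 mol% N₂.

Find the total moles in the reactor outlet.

Stoichiometric O₂ = 2 × 233 = 466 lbmol/h; O₂ fed = 466 × 2.162 = 1007 lbmol/h.
N₂ fed = 1007 × 79/21 = 3790 lbmol/h.
Fuel reacted = 0.851 × 233 → ξ = 198.3 lbmol/h.
Outlet (n = n₀ + ν ξ):
  CH₄: 233 − 1(198.3) = 34.72
  O₂: 1007 − 2(198.3) = 610.9
  N₂: 3790 (inert)
  CO₂: 0 + 1(198.3) = 198.3
  H₂O: 0 + 2(198.3) = 396.6
Total out = 34.72 + 610.9 + 3790 + 198.3 + 396.6 = 5031 lbmol/h.

5030 lbmol/h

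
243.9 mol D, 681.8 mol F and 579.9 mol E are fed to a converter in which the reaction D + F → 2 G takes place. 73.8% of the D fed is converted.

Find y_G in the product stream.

D reacted = 0.738 × 243.9 = 180 mol; ν_D = −1, so ξ = 180/1 = 180 mol.
Outlet amounts (n = n₀ + ν ξ):
  D: 243.9 − 1(180) = 63.9
  F: 681.8 − 1(180) = 501.8
  G: 0 + 2(180) = 360
  E: 579.9 (inert)
Total out = 1506 mol; y_G = 360 / 1506 = 0.2391.

0.239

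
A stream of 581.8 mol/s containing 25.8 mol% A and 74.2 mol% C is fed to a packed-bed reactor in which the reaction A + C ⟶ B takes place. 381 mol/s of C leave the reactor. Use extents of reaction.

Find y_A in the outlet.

0.187

For C: n = n₀ − 1ξ → 381 = 431.7 − 1ξ, giving ξ = 50.7 mol/s.
Outlet amounts (n = n₀ + ν ξ):
  A: 150.1 − 1(50.7) = 99.41
  C: 431.7 − 1(50.7) = 381
  B: 0 + 1(50.7) = 50.7
Total out = 531.1 mol/s; y_A = 99.41 / 531.1 = 0.1872.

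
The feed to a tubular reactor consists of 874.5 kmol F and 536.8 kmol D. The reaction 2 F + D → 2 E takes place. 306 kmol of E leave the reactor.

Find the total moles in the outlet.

For E: n = n₀ + 2ξ → 306 = 0 + 2ξ, giving ξ = 153 kmol.
Outlet amounts (n = n₀ + ν ξ):
  F: 874.5 − 2(153) = 568.5
  D: 536.8 − 1(153) = 383.8
  E: 0 + 2(153) = 306
Total out = 568.5 + 383.8 + 306 = 1258 kmol.

1260 kmol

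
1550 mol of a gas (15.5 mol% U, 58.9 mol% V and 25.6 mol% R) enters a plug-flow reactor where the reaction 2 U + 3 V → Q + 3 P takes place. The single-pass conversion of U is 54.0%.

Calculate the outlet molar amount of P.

U reacted = 0.54 × 240.2 = 129.7 mol; ν_U = −2, so ξ = 129.7/2 = 64.87 mol.
Outlet amounts (n = n₀ + ν ξ):
  U: 240.2 − 2(64.87) = 110.5
  V: 913 − 3(64.87) = 718.3
  Q: 0 + 1(64.87) = 64.87
  P: 0 + 3(64.87) = 194.6
  R: 396.8 (inert)

195 mol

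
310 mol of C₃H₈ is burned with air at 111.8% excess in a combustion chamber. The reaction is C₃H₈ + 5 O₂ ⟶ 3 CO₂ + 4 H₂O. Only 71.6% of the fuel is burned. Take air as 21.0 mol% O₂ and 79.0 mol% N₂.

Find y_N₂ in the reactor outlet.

Stoichiometric O₂ = 5 × 310 = 1550 mol; O₂ fed = 1550 × 2.118 = 3283 mol.
N₂ fed = 3283 × 79/21 = 12350 mol.
Fuel reacted = 0.716 × 310 → ξ = 222 mol.
Outlet (n = n₀ + ν ξ):
  C₃H₈: 310 − 1(222) = 88.04
  O₂: 3283 − 5(222) = 2173
  N₂: 12350 (inert)
  CO₂: 0 + 3(222) = 665.9
  H₂O: 0 + 4(222) = 887.8
Total out = 16160 mol; y_N₂ = 12350 / 16160 = 0.764.

0.764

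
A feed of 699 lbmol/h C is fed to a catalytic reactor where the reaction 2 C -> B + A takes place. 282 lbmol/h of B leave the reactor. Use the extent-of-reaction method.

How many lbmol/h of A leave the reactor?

282 lbmol/h

For B: n = n₀ + 1ξ → 282 = 0 + 1ξ, giving ξ = 282 lbmol/h.
Outlet amounts (n = n₀ + ν ξ):
  C: 699 − 2(282) = 135
  B: 0 + 1(282) = 282
  A: 0 + 1(282) = 282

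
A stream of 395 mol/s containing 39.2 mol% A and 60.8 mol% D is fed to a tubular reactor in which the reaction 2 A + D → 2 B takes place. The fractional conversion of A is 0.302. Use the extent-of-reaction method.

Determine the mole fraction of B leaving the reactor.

0.126

A reacted = 0.302 × 154.8 = 46.76 mol/s; ν_A = −2, so ξ = 46.76/2 = 23.38 mol/s.
Outlet amounts (n = n₀ + ν ξ):
  A: 154.8 − 2(23.38) = 108.1
  D: 240.2 − 1(23.38) = 216.8
  B: 0 + 2(23.38) = 46.76
Total out = 371.6 mol/s; y_B = 46.76 / 371.6 = 0.1258.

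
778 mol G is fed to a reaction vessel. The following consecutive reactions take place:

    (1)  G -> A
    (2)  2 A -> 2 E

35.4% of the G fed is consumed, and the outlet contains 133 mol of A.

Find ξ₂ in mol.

ξ₂ = 71.2 mol

Conversion of G: G consumed = 1ξ₁ = 0.354 × 778 → ξ₁ = 275.4 mol.
A balance: n_A = 0 + 1ξ₁ − 2ξ₂ = 133 → ξ₂ = (1·275.4 − 133)/2 = 71.21 mol.
Outlet amounts (n = n₀ + Σ ν·ξ):
  G: 778 − 1(275.4) = 502.6
  A: 0 + 1(275.4) − 2(71.21) = 133
  E: 0 + 2(71.21) = 142.4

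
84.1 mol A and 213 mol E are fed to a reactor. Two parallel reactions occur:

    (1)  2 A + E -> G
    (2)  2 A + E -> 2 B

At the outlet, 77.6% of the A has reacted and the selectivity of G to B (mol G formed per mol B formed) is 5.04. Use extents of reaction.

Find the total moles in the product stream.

Conversion of A: A consumed = 0.776 × 84.1 = 65.26 mol = 2ξ₁ + 2ξ₂.
Selectivity: 1ξ₁ / (2ξ₂) = 5.04 → ξ₁ = 10.08 ξ₂.
Substitute: (2·10.08 + 2) ξ₂ = 65.26 → ξ₂ = 2.945 mol, ξ₁ = 29.69 mol.
Outlet amounts (n = n₀ + Σ ν·ξ):
  A: 84.1 − 2(29.69) − 2(2.945) = 18.84
  E: 213 − 1(29.69) − 1(2.945) = 180.4
  G: 0 + 1(29.69) = 29.69
  B: 0 + 2(2.945) = 5.89
Total out = 18.84 + 180.4 + 29.69 + 5.89 = 234.8 mol.

235 mol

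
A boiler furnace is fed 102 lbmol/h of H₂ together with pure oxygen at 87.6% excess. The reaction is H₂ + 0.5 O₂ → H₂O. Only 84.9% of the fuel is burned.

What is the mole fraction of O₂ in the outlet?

0.339

Stoichiometric O₂ = 0.5 × 102 = 51 lbmol/h; O₂ fed = 51 × 1.876 = 95.68 lbmol/h.
Fuel reacted = 0.849 × 102 → ξ = 86.6 lbmol/h.
Outlet (n = n₀ + ν ξ):
  H₂: 102 − 1(86.6) = 15.4
  O₂: 95.68 − 0.5(86.6) = 52.38
  H₂O: 0 + 1(86.6) = 86.6
Total out = 154.4 lbmol/h; y_O₂ = 52.38 / 154.4 = 0.3393.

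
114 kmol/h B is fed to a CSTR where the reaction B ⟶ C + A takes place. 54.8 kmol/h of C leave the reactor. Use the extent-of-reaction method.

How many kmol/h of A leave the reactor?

54.8 kmol/h

For C: n = n₀ + 1ξ → 54.8 = 0 + 1ξ, giving ξ = 54.8 kmol/h.
Outlet amounts (n = n₀ + ν ξ):
  B: 114 − 1(54.8) = 59.2
  C: 0 + 1(54.8) = 54.8
  A: 0 + 1(54.8) = 54.8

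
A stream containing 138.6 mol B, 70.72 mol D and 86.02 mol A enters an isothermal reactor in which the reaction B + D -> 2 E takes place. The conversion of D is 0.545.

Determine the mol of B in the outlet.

D reacted = 0.545 × 70.72 = 38.54 mol; ν_D = −1, so ξ = 38.54/1 = 38.54 mol.
Outlet amounts (n = n₀ + ν ξ):
  B: 138.6 − 1(38.54) = 100.1
  D: 70.72 − 1(38.54) = 32.18
  E: 0 + 2(38.54) = 77.08
  A: 86.02 (inert)

100 mol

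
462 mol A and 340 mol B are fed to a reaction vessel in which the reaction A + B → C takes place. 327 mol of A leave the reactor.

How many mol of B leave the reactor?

For A: n = n₀ − 1ξ → 327 = 462 − 1ξ, giving ξ = 135 mol.
Outlet amounts (n = n₀ + ν ξ):
  A: 462 − 1(135) = 327
  B: 340 − 1(135) = 205
  C: 0 + 1(135) = 135

205 mol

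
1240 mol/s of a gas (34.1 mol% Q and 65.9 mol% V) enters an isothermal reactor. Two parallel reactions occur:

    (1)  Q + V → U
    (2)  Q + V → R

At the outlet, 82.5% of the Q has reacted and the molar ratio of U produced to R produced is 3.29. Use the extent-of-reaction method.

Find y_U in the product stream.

Conversion of Q: Q consumed = 0.825 × 422.8 = 348.8 mol/s = 1ξ₁ + 1ξ₂.
Selectivity: 1ξ₁ / (1ξ₂) = 3.29 → ξ₁ = 3.29 ξ₂.
Substitute: (1·3.29 + 1) ξ₂ = 348.8 → ξ₂ = 81.32 mol/s, ξ₁ = 267.5 mol/s.
Outlet amounts (n = n₀ + Σ ν·ξ):
  Q: 422.8 − 1(267.5) − 1(81.32) = 74
  V: 817.2 − 1(267.5) − 1(81.32) = 468.3
  U: 0 + 1(267.5) = 267.5
  R: 0 + 1(81.32) = 81.32
Total out = 891.2 mol/s; y_U = 267.5 / 891.2 = 0.3002.

0.3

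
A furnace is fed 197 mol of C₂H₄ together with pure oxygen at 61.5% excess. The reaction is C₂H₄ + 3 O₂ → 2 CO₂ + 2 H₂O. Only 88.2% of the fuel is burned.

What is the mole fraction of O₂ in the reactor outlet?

Stoichiometric O₂ = 3 × 197 = 591 mol; O₂ fed = 591 × 1.615 = 954.5 mol.
Fuel reacted = 0.882 × 197 → ξ = 173.8 mol.
Outlet (n = n₀ + ν ξ):
  C₂H₄: 197 − 1(173.8) = 23.25
  O₂: 954.5 − 3(173.8) = 433.2
  CO₂: 0 + 2(173.8) = 347.5
  H₂O: 0 + 2(173.8) = 347.5
Total out = 1151 mol; y_O₂ = 433.2 / 1151 = 0.3762.

0.376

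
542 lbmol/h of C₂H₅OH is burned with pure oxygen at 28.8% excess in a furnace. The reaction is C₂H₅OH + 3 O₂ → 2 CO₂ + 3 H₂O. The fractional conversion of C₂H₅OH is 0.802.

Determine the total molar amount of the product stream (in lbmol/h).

3070 lbmol/h

Stoichiometric O₂ = 3 × 542 = 1626 lbmol/h; O₂ fed = 1626 × 1.288 = 2094 lbmol/h.
Fuel reacted = 0.802 × 542 → ξ = 434.7 lbmol/h.
Outlet (n = n₀ + ν ξ):
  C₂H₅OH: 542 − 1(434.7) = 107.3
  O₂: 2094 − 3(434.7) = 790.2
  CO₂: 0 + 2(434.7) = 869.4
  H₂O: 0 + 3(434.7) = 1304
Total out = 107.3 + 790.2 + 869.4 + 1304 = 3071 lbmol/h.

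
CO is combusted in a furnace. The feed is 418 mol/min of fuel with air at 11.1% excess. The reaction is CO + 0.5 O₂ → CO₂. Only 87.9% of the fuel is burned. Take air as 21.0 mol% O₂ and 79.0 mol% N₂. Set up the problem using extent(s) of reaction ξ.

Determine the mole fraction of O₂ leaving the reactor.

0.0362

Stoichiometric O₂ = 0.5 × 418 = 209 mol/min; O₂ fed = 209 × 1.111 = 232.2 mol/min.
N₂ fed = 232.2 × 79/21 = 873.5 mol/min.
Fuel reacted = 0.879 × 418 → ξ = 367.4 mol/min.
Outlet (n = n₀ + ν ξ):
  CO: 418 − 1(367.4) = 50.58
  O₂: 232.2 − 0.5(367.4) = 48.49
  N₂: 873.5 (inert)
  CO₂: 0 + 1(367.4) = 367.4
Total out = 1340 mol/min; y_O₂ = 48.49 / 1340 = 0.03619.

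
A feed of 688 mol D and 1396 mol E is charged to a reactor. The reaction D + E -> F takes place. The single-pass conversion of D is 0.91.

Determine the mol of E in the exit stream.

770 mol

D reacted = 0.91 × 688 = 626.1 mol; ν_D = −1, so ξ = 626.1/1 = 626.1 mol.
Outlet amounts (n = n₀ + ν ξ):
  D: 688 − 1(626.1) = 61.92
  E: 1396 − 1(626.1) = 769.9
  F: 0 + 1(626.1) = 626.1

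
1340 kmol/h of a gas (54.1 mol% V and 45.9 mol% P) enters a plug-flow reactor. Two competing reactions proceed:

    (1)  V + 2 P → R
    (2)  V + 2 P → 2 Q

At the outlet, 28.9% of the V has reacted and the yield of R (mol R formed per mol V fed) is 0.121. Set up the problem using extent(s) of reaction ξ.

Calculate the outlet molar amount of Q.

244 kmol/h

Yield of R: 1ξ₁ / 724.9 = 0.121 → ξ₁ = 87.72 kmol/h.
Conversion of V: 1ξ₁ + 1ξ₂ = 0.289 × 724.9 = 209.5 → ξ₂ = 121.8 kmol/h.
Outlet amounts (n = n₀ + Σ ν·ξ):
  V: 724.9 − 1(87.72) − 1(121.8) = 515.4
  P: 615.1 − 2(87.72) − 2(121.8) = 196
  R: 0 + 1(87.72) = 87.72
  Q: 0 + 2(121.8) = 243.6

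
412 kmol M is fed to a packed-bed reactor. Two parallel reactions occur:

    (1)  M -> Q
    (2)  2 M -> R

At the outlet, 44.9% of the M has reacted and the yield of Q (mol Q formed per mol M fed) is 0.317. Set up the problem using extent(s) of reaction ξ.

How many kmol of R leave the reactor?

Yield of Q: 1ξ₁ / 412 = 0.317 → ξ₁ = 130.6 kmol.
Conversion of M: 1ξ₁ + 2ξ₂ = 0.449 × 412 = 185 → ξ₂ = 27.19 kmol.
Outlet amounts (n = n₀ + Σ ν·ξ):
  M: 412 − 1(130.6) − 2(27.19) = 227
  Q: 0 + 1(130.6) = 130.6
  R: 0 + 1(27.19) = 27.19

27.2 kmol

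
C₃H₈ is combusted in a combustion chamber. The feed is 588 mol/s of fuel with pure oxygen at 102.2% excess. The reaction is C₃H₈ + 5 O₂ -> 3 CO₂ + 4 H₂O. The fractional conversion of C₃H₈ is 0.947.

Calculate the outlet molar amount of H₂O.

2230 mol/s

Stoichiometric O₂ = 5 × 588 = 2940 mol/s; O₂ fed = 2940 × 2.022 = 5945 mol/s.
Fuel reacted = 0.947 × 588 → ξ = 556.8 mol/s.
Outlet (n = n₀ + ν ξ):
  C₃H₈: 588 − 1(556.8) = 31.16
  O₂: 5945 − 5(556.8) = 3160
  CO₂: 0 + 3(556.8) = 1671
  H₂O: 0 + 4(556.8) = 2227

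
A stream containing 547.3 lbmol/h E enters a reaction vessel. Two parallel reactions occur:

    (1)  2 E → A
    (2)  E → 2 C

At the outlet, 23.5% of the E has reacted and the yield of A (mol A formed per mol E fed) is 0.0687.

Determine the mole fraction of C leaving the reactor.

0.19

Yield of A: 1ξ₁ / 547.3 = 0.0687 → ξ₁ = 37.6 lbmol/h.
Conversion of E: 2ξ₁ + 1ξ₂ = 0.235 × 547.3 = 128.6 → ξ₂ = 53.42 lbmol/h.
Outlet amounts (n = n₀ + Σ ν·ξ):
  E: 547.3 − 2(37.6) − 1(53.42) = 418.7
  A: 0 + 1(37.6) = 37.6
  C: 0 + 2(53.42) = 106.8
Total out = 563.1 lbmol/h; y_C = 106.8 / 563.1 = 0.1897.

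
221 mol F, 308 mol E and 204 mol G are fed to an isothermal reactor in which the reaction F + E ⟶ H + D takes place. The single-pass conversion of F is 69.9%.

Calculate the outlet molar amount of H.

154 mol

F reacted = 0.699 × 221 = 154.5 mol; ν_F = −1, so ξ = 154.5/1 = 154.5 mol.
Outlet amounts (n = n₀ + ν ξ):
  F: 221 − 1(154.5) = 66.52
  E: 308 − 1(154.5) = 153.5
  H: 0 + 1(154.5) = 154.5
  D: 0 + 1(154.5) = 154.5
  G: 204 (inert)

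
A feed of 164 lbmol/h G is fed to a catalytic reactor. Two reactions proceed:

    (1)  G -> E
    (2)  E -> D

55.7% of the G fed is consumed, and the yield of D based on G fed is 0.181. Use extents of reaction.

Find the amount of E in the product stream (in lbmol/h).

61.7 lbmol/h

Conversion of G: G consumed = 1ξ₁ = 0.557 × 164 → ξ₁ = 91.35 lbmol/h.
Yield of D: 1ξ₂ / 164 = 0.181 → ξ₂ = 29.68 lbmol/h.
Outlet amounts (n = n₀ + Σ ν·ξ):
  G: 164 − 1(91.35) = 72.65
  E: 0 + 1(91.35) − 1(29.68) = 61.66
  D: 0 + 1(29.68) = 29.68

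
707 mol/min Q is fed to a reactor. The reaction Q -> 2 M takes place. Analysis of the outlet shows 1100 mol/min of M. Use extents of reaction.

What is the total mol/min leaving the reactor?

1260 mol/min

For M: n = n₀ + 2ξ → 1100 = 0 + 2ξ, giving ξ = 550 mol/min.
Outlet amounts (n = n₀ + ν ξ):
  Q: 707 − 1(550) = 157
  M: 0 + 2(550) = 1100
Total out = 157 + 1100 = 1257 mol/min.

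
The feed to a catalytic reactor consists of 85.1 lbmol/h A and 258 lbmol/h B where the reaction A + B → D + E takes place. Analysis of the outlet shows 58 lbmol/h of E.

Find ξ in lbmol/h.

For E: n = n₀ + 1ξ → 58 = 0 + 1ξ, giving ξ = 58 lbmol/h.
Outlet amounts (n = n₀ + ν ξ):
  A: 85.1 − 1(58) = 27.1
  B: 258 − 1(58) = 200
  D: 0 + 1(58) = 58
  E: 0 + 1(58) = 58

ξ = 58 lbmol/h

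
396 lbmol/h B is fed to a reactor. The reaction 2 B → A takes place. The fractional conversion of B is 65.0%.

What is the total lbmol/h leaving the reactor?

267 lbmol/h

B reacted = 0.65 × 396 = 257.4 lbmol/h; ν_B = −2, so ξ = 257.4/2 = 128.7 lbmol/h.
Outlet amounts (n = n₀ + ν ξ):
  B: 396 − 2(128.7) = 138.6
  A: 0 + 1(128.7) = 128.7
Total out = 138.6 + 128.7 = 267.3 lbmol/h.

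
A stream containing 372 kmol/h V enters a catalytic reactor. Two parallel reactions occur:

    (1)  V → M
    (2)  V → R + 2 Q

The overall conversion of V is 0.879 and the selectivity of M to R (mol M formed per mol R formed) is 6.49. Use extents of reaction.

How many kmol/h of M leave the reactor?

283 kmol/h

Conversion of V: V consumed = 0.879 × 372 = 327 kmol/h = 1ξ₁ + 1ξ₂.
Selectivity: 1ξ₁ / (1ξ₂) = 6.49 → ξ₁ = 6.49 ξ₂.
Substitute: (1·6.49 + 1) ξ₂ = 327 → ξ₂ = 43.66 kmol/h, ξ₁ = 283.3 kmol/h.
Outlet amounts (n = n₀ + Σ ν·ξ):
  V: 372 − 1(283.3) − 1(43.66) = 45.01
  M: 0 + 1(283.3) = 283.3
  R: 0 + 1(43.66) = 43.66
  Q: 0 + 2(43.66) = 87.31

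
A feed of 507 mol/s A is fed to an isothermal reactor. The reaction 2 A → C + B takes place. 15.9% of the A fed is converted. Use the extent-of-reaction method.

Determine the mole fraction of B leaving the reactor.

A reacted = 0.159 × 507 = 80.61 mol/s; ν_A = −2, so ξ = 80.61/2 = 40.31 mol/s.
Outlet amounts (n = n₀ + ν ξ):
  A: 507 − 2(40.31) = 426.4
  C: 0 + 1(40.31) = 40.31
  B: 0 + 1(40.31) = 40.31
Total out = 507 mol/s; y_B = 40.31 / 507 = 0.0795.

0.0795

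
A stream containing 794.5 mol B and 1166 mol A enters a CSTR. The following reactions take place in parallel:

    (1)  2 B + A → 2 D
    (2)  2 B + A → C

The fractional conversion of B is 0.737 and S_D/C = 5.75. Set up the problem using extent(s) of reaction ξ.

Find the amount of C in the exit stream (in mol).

75.6 mol

Conversion of B: B consumed = 0.737 × 794.5 = 585.5 mol = 2ξ₁ + 2ξ₂.
Selectivity: 2ξ₁ / (1ξ₂) = 5.75 → ξ₁ = 2.875 ξ₂.
Substitute: (2·2.875 + 2) ξ₂ = 585.5 → ξ₂ = 75.55 mol, ξ₁ = 217.2 mol.
Outlet amounts (n = n₀ + Σ ν·ξ):
  B: 794.5 − 2(217.2) − 2(75.55) = 209
  A: 1166 − 1(217.2) − 1(75.55) = 873.2
  D: 0 + 2(217.2) = 434.4
  C: 0 + 1(75.55) = 75.55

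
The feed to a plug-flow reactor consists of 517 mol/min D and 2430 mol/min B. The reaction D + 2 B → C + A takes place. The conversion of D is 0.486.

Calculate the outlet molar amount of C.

D reacted = 0.486 × 517 = 251.3 mol/min; ν_D = −1, so ξ = 251.3/1 = 251.3 mol/min.
Outlet amounts (n = n₀ + ν ξ):
  D: 517 − 1(251.3) = 265.7
  B: 2430 − 2(251.3) = 1927
  C: 0 + 1(251.3) = 251.3
  A: 0 + 1(251.3) = 251.3

251 mol/min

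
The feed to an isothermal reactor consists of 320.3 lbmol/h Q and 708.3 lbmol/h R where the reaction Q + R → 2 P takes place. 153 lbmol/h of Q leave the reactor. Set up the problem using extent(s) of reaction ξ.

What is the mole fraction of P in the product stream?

0.325

For Q: n = n₀ − 1ξ → 153 = 320.3 − 1ξ, giving ξ = 167.3 lbmol/h.
Outlet amounts (n = n₀ + ν ξ):
  Q: 320.3 − 1(167.3) = 153
  R: 708.3 − 1(167.3) = 541
  P: 0 + 2(167.3) = 334.6
Total out = 1029 lbmol/h; y_P = 334.6 / 1029 = 0.3253.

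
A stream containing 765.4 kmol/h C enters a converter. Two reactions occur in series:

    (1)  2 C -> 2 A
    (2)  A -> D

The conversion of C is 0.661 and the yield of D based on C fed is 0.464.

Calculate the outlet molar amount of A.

151 kmol/h

Conversion of C: C consumed = 2ξ₁ = 0.661 × 765.4 → ξ₁ = 253 kmol/h.
Yield of D: 1ξ₂ / 765.4 = 0.464 → ξ₂ = 355.1 kmol/h.
Outlet amounts (n = n₀ + Σ ν·ξ):
  C: 765.4 − 2(253) = 259.5
  A: 0 + 2(253) − 1(355.1) = 150.8
  D: 0 + 1(355.1) = 355.1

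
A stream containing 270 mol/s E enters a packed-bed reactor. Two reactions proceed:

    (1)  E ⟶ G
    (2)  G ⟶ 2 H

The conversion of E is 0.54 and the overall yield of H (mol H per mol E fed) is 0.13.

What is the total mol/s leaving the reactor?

Conversion of E: E consumed = 1ξ₁ = 0.54 × 270 → ξ₁ = 145.8 mol/s.
Yield of H: 2ξ₂ / 270 = 0.13 → ξ₂ = 17.55 mol/s.
Outlet amounts (n = n₀ + Σ ν·ξ):
  E: 270 − 1(145.8) = 124.2
  G: 0 + 1(145.8) − 1(17.55) = 128.2
  H: 0 + 2(17.55) = 35.1
Total out = 124.2 + 128.2 + 35.1 = 287.6 mol/s.

288 mol/s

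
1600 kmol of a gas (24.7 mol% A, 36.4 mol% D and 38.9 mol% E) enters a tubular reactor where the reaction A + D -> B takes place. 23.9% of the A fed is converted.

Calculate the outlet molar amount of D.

488 kmol

A reacted = 0.239 × 395.2 = 94.45 kmol; ν_A = −1, so ξ = 94.45/1 = 94.45 kmol.
Outlet amounts (n = n₀ + ν ξ):
  A: 395.2 − 1(94.45) = 300.7
  D: 582.4 − 1(94.45) = 487.9
  B: 0 + 1(94.45) = 94.45
  E: 622.4 (inert)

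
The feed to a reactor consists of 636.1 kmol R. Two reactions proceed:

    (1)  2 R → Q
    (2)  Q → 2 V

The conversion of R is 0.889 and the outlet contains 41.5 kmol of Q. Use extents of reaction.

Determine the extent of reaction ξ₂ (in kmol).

ξ₂ = 241 kmol

Conversion of R: R consumed = 2ξ₁ = 0.889 × 636.1 → ξ₁ = 282.7 kmol.
Q balance: n_Q = 0 + 1ξ₁ − 1ξ₂ = 41.5 → ξ₂ = (1·282.7 − 41.5)/1 = 241.2 kmol.
Outlet amounts (n = n₀ + Σ ν·ξ):
  R: 636.1 − 2(282.7) = 70.61
  Q: 0 + 1(282.7) − 1(241.2) = 41.5
  V: 0 + 2(241.2) = 482.5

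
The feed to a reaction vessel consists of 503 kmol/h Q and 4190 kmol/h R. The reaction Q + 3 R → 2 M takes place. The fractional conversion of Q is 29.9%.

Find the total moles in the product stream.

Q reacted = 0.299 × 503 = 150.4 kmol/h; ν_Q = −1, so ξ = 150.4/1 = 150.4 kmol/h.
Outlet amounts (n = n₀ + ν ξ):
  Q: 503 − 1(150.4) = 352.6
  R: 4190 − 3(150.4) = 3739
  M: 0 + 2(150.4) = 300.8
Total out = 352.6 + 3739 + 300.8 = 4392 kmol/h.

4390 kmol/h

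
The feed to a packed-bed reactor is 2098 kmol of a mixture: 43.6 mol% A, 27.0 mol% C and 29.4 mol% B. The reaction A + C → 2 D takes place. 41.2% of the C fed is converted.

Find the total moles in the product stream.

2100 kmol

C reacted = 0.412 × 566.5 = 233.4 kmol; ν_C = −1, so ξ = 233.4/1 = 233.4 kmol.
Outlet amounts (n = n₀ + ν ξ):
  A: 914.7 − 1(233.4) = 681.3
  C: 566.5 − 1(233.4) = 333.1
  D: 0 + 2(233.4) = 466.8
  B: 616.8 (inert)
Total out = 681.3 + 333.1 + 466.8 + 616.8 = 2098 kmol.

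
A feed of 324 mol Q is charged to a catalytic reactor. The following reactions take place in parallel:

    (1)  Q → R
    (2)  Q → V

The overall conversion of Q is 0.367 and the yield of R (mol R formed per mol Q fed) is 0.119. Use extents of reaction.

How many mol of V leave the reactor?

Yield of R: 1ξ₁ / 324 = 0.119 → ξ₁ = 38.56 mol.
Conversion of Q: 1ξ₁ + 1ξ₂ = 0.367 × 324 = 118.9 → ξ₂ = 80.35 mol.
Outlet amounts (n = n₀ + Σ ν·ξ):
  Q: 324 − 1(38.56) − 1(80.35) = 205.1
  R: 0 + 1(38.56) = 38.56
  V: 0 + 1(80.35) = 80.35

80.4 mol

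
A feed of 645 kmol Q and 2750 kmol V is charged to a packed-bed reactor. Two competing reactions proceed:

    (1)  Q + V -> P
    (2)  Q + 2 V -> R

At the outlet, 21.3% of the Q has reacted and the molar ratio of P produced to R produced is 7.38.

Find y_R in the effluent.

0.00506

Conversion of Q: Q consumed = 0.213 × 645 = 137.4 kmol = 1ξ₁ + 1ξ₂.
Selectivity: 1ξ₁ / (1ξ₂) = 7.38 → ξ₁ = 7.38 ξ₂.
Substitute: (1·7.38 + 1) ξ₂ = 137.4 → ξ₂ = 16.39 kmol, ξ₁ = 121 kmol.
Outlet amounts (n = n₀ + Σ ν·ξ):
  Q: 645 − 1(121) − 1(16.39) = 507.6
  V: 2750 − 1(121) − 2(16.39) = 2596
  P: 0 + 1(121) = 121
  R: 0 + 1(16.39) = 16.39
Total out = 3241 kmol; y_R = 16.39 / 3241 = 0.005058.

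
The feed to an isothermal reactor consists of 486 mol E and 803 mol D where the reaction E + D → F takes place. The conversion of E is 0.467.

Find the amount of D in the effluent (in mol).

E reacted = 0.467 × 486 = 227 mol; ν_E = −1, so ξ = 227/1 = 227 mol.
Outlet amounts (n = n₀ + ν ξ):
  E: 486 − 1(227) = 259
  D: 803 − 1(227) = 576
  F: 0 + 1(227) = 227

576 mol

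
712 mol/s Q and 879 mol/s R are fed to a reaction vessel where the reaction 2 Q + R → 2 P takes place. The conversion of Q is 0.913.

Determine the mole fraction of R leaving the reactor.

0.438

Q reacted = 0.913 × 712 = 650.1 mol/s; ν_Q = −2, so ξ = 650.1/2 = 325 mol/s.
Outlet amounts (n = n₀ + ν ξ):
  Q: 712 − 2(325) = 61.94
  R: 879 − 1(325) = 554
  P: 0 + 2(325) = 650.1
Total out = 1266 mol/s; y_R = 554 / 1266 = 0.4376.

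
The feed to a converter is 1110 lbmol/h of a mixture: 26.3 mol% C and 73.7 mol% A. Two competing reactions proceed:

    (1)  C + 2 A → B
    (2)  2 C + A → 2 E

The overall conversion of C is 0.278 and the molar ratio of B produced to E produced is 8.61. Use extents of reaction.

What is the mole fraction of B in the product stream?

Conversion of C: C consumed = 0.278 × 291.9 = 81.16 lbmol/h = 1ξ₁ + 2ξ₂.
Selectivity: 1ξ₁ / (2ξ₂) = 8.61 → ξ₁ = 17.22 ξ₂.
Substitute: (1·17.22 + 2) ξ₂ = 81.16 → ξ₂ = 4.223 lbmol/h, ξ₁ = 72.71 lbmol/h.
Outlet amounts (n = n₀ + Σ ν·ξ):
  C: 291.9 − 1(72.71) − 2(4.223) = 210.8
  A: 818.1 − 2(72.71) − 1(4.223) = 668.4
  B: 0 + 1(72.71) = 72.71
  E: 0 + 2(4.223) = 8.445
Total out = 960.4 lbmol/h; y_B = 72.71 / 960.4 = 0.07571.

0.0757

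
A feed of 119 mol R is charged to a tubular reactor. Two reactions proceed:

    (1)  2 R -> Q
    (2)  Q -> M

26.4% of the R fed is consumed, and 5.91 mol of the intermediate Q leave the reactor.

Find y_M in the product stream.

0.0949

Conversion of R: R consumed = 2ξ₁ = 0.264 × 119 → ξ₁ = 15.71 mol.
Q balance: n_Q = 0 + 1ξ₁ − 1ξ₂ = 5.91 → ξ₂ = (1·15.71 − 5.91)/1 = 9.798 mol.
Outlet amounts (n = n₀ + Σ ν·ξ):
  R: 119 − 2(15.71) = 87.58
  Q: 0 + 1(15.71) − 1(9.798) = 5.91
  M: 0 + 1(9.798) = 9.798
Total out = 103.3 mol; y_M = 9.798 / 103.3 = 0.09486.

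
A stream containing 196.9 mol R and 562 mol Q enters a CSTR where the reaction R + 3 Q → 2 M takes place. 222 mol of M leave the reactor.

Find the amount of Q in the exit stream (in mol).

For M: n = n₀ + 2ξ → 222 = 0 + 2ξ, giving ξ = 111 mol.
Outlet amounts (n = n₀ + ν ξ):
  R: 196.9 − 1(111) = 85.9
  Q: 562 − 3(111) = 229
  M: 0 + 2(111) = 222

229 mol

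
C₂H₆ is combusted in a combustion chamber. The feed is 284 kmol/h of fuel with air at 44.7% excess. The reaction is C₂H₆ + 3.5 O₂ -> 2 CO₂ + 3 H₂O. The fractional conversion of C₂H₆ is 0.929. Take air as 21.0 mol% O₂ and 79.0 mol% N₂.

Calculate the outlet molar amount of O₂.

515 kmol/h

Stoichiometric O₂ = 3.5 × 284 = 994 kmol/h; O₂ fed = 994 × 1.447 = 1438 kmol/h.
N₂ fed = 1438 × 79/21 = 5411 kmol/h.
Fuel reacted = 0.929 × 284 → ξ = 263.8 kmol/h.
Outlet (n = n₀ + ν ξ):
  C₂H₆: 284 − 1(263.8) = 20.16
  O₂: 1438 − 3.5(263.8) = 514.9
  N₂: 5411 (inert)
  CO₂: 0 + 2(263.8) = 527.7
  H₂O: 0 + 3(263.8) = 791.5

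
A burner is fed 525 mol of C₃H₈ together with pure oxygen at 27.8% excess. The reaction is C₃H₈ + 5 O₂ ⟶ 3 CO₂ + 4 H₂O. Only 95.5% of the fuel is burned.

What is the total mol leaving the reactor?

Stoichiometric O₂ = 5 × 525 = 2625 mol; O₂ fed = 2625 × 1.278 = 3355 mol.
Fuel reacted = 0.955 × 525 → ξ = 501.4 mol.
Outlet (n = n₀ + ν ξ):
  C₃H₈: 525 − 1(501.4) = 23.62
  O₂: 3355 − 5(501.4) = 847.9
  CO₂: 0 + 3(501.4) = 1504
  H₂O: 0 + 4(501.4) = 2006
Total out = 23.62 + 847.9 + 1504 + 2006 = 4381 mol.

4380 mol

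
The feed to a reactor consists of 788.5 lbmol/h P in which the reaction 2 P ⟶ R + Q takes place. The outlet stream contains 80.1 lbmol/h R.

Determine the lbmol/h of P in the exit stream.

For R: n = n₀ + 1ξ → 80.1 = 0 + 1ξ, giving ξ = 80.1 lbmol/h.
Outlet amounts (n = n₀ + ν ξ):
  P: 788.5 − 2(80.1) = 628.3
  R: 0 + 1(80.1) = 80.1
  Q: 0 + 1(80.1) = 80.1

628 lbmol/h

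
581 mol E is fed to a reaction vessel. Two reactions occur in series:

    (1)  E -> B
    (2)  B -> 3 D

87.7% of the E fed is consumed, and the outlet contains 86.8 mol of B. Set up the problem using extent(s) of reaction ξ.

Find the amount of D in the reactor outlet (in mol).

1270 mol

Conversion of E: E consumed = 1ξ₁ = 0.877 × 581 → ξ₁ = 509.5 mol.
B balance: n_B = 0 + 1ξ₁ − 1ξ₂ = 86.8 → ξ₂ = (1·509.5 − 86.8)/1 = 422.7 mol.
Outlet amounts (n = n₀ + Σ ν·ξ):
  E: 581 − 1(509.5) = 71.46
  B: 0 + 1(509.5) − 1(422.7) = 86.8
  D: 0 + 3(422.7) = 1268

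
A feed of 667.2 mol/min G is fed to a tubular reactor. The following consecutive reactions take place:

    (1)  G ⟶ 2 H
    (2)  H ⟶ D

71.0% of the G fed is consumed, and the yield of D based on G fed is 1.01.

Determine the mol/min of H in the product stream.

Conversion of G: G consumed = 1ξ₁ = 0.71 × 667.2 → ξ₁ = 473.7 mol/min.
Yield of D: 1ξ₂ / 667.2 = 1.01 → ξ₂ = 673.9 mol/min.
Outlet amounts (n = n₀ + Σ ν·ξ):
  G: 667.2 − 1(473.7) = 193.5
  H: 0 + 2(473.7) − 1(673.9) = 273.6
  D: 0 + 1(673.9) = 673.9

274 mol/min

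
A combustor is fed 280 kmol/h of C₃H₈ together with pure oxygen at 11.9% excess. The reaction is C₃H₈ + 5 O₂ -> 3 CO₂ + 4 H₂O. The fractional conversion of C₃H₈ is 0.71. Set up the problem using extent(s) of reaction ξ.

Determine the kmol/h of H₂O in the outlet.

795 kmol/h

Stoichiometric O₂ = 5 × 280 = 1400 kmol/h; O₂ fed = 1400 × 1.119 = 1567 kmol/h.
Fuel reacted = 0.71 × 280 → ξ = 198.8 kmol/h.
Outlet (n = n₀ + ν ξ):
  C₃H₈: 280 − 1(198.8) = 81.2
  O₂: 1567 − 5(198.8) = 572.6
  CO₂: 0 + 3(198.8) = 596.4
  H₂O: 0 + 4(198.8) = 795.2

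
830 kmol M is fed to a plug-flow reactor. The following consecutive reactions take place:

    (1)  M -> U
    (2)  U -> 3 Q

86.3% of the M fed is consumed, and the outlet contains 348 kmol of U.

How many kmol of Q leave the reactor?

Conversion of M: M consumed = 1ξ₁ = 0.863 × 830 → ξ₁ = 716.3 kmol.
U balance: n_U = 0 + 1ξ₁ − 1ξ₂ = 348 → ξ₂ = (1·716.3 − 348)/1 = 368.3 kmol.
Outlet amounts (n = n₀ + Σ ν·ξ):
  M: 830 − 1(716.3) = 113.7
  U: 0 + 1(716.3) − 1(368.3) = 348
  Q: 0 + 3(368.3) = 1105

1100 kmol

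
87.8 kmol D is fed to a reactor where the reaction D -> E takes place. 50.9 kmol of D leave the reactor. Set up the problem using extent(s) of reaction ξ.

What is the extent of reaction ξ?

For D: n = n₀ − 1ξ → 50.9 = 87.8 − 1ξ, giving ξ = 36.9 kmol.
Outlet amounts (n = n₀ + ν ξ):
  D: 87.8 − 1(36.9) = 50.9
  E: 0 + 1(36.9) = 36.9

ξ = 36.9 kmol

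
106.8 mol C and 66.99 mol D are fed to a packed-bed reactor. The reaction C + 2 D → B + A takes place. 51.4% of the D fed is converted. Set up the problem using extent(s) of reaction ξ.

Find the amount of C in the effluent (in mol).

D reacted = 0.514 × 66.99 = 34.43 mol; ν_D = −2, so ξ = 34.43/2 = 17.22 mol.
Outlet amounts (n = n₀ + ν ξ):
  C: 106.8 − 1(17.22) = 89.58
  D: 66.99 − 2(17.22) = 32.56
  B: 0 + 1(17.22) = 17.22
  A: 0 + 1(17.22) = 17.22

89.6 mol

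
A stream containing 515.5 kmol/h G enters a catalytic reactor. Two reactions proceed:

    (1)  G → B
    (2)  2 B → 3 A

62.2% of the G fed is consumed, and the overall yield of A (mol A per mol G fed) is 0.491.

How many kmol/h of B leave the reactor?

152 kmol/h

Conversion of G: G consumed = 1ξ₁ = 0.622 × 515.5 → ξ₁ = 320.6 kmol/h.
Yield of A: 3ξ₂ / 515.5 = 0.491 → ξ₂ = 84.37 kmol/h.
Outlet amounts (n = n₀ + Σ ν·ξ):
  G: 515.5 − 1(320.6) = 194.9
  B: 0 + 1(320.6) − 2(84.37) = 151.9
  A: 0 + 3(84.37) = 253.1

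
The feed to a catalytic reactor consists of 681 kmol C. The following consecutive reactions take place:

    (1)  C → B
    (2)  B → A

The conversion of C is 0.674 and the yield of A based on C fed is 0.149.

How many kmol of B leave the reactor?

358 kmol

Conversion of C: C consumed = 1ξ₁ = 0.674 × 681 → ξ₁ = 459 kmol.
Yield of A: 1ξ₂ / 681 = 0.149 → ξ₂ = 101.5 kmol.
Outlet amounts (n = n₀ + Σ ν·ξ):
  C: 681 − 1(459) = 222
  B: 0 + 1(459) − 1(101.5) = 357.5
  A: 0 + 1(101.5) = 101.5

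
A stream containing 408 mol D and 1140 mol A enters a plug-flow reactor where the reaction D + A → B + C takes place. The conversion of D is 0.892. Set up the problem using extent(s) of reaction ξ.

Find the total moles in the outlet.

1550 mol

D reacted = 0.892 × 408 = 363.9 mol; ν_D = −1, so ξ = 363.9/1 = 363.9 mol.
Outlet amounts (n = n₀ + ν ξ):
  D: 408 − 1(363.9) = 44.06
  A: 1140 − 1(363.9) = 776.1
  B: 0 + 1(363.9) = 363.9
  C: 0 + 1(363.9) = 363.9
Total out = 44.06 + 776.1 + 363.9 + 363.9 = 1548 mol.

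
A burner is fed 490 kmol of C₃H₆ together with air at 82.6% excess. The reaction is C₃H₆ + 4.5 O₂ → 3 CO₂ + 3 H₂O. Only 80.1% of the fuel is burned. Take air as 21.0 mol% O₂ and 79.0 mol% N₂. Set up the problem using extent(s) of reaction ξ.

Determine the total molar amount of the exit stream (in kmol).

19900 kmol

Stoichiometric O₂ = 4.5 × 490 = 2205 kmol; O₂ fed = 2205 × 1.826 = 4026 kmol.
N₂ fed = 4026 × 79/21 = 15150 kmol.
Fuel reacted = 0.801 × 490 → ξ = 392.5 kmol.
Outlet (n = n₀ + ν ξ):
  C₃H₆: 490 − 1(392.5) = 97.51
  O₂: 4026 − 4.5(392.5) = 2260
  N₂: 15150 (inert)
  CO₂: 0 + 3(392.5) = 1177
  H₂O: 0 + 3(392.5) = 1177
Total out = 97.51 + 2260 + 15150 + 1177 + 1177 = 19860 kmol.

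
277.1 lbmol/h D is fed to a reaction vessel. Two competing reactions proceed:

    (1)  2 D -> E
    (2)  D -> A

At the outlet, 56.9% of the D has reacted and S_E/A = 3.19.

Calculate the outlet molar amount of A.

21.4 lbmol/h

Conversion of D: D consumed = 0.569 × 277.1 = 157.7 lbmol/h = 2ξ₁ + 1ξ₂.
Selectivity: 1ξ₁ / (1ξ₂) = 3.19 → ξ₁ = 3.19 ξ₂.
Substitute: (2·3.19 + 1) ξ₂ = 157.7 → ξ₂ = 21.36 lbmol/h, ξ₁ = 68.15 lbmol/h.
Outlet amounts (n = n₀ + Σ ν·ξ):
  D: 277.1 − 2(68.15) − 1(21.36) = 119.4
  E: 0 + 1(68.15) = 68.15
  A: 0 + 1(21.36) = 21.36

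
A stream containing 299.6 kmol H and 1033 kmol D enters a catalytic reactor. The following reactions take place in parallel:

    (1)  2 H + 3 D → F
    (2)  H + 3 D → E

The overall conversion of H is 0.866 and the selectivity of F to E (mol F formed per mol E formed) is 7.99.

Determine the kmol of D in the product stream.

Conversion of H: H consumed = 0.866 × 299.6 = 259.5 kmol = 2ξ₁ + 1ξ₂.
Selectivity: 1ξ₁ / (1ξ₂) = 7.99 → ξ₁ = 7.99 ξ₂.
Substitute: (2·7.99 + 1) ξ₂ = 259.5 → ξ₂ = 15.28 kmol, ξ₁ = 122.1 kmol.
Outlet amounts (n = n₀ + Σ ν·ξ):
  H: 299.6 − 2(122.1) − 1(15.28) = 40.15
  D: 1033 − 3(122.1) − 3(15.28) = 620.9
  F: 0 + 1(122.1) = 122.1
  E: 0 + 1(15.28) = 15.28

621 kmol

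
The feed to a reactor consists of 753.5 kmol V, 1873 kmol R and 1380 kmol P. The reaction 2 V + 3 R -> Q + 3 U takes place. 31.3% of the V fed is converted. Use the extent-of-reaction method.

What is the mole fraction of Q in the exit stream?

0.0303

V reacted = 0.313 × 753.5 = 235.8 kmol; ν_V = −2, so ξ = 235.8/2 = 117.9 kmol.
Outlet amounts (n = n₀ + ν ξ):
  V: 753.5 − 2(117.9) = 517.7
  R: 1873 − 3(117.9) = 1519
  Q: 0 + 1(117.9) = 117.9
  U: 0 + 3(117.9) = 353.8
  P: 1380 (inert)
Total out = 3889 kmol; y_Q = 117.9 / 3889 = 0.03033.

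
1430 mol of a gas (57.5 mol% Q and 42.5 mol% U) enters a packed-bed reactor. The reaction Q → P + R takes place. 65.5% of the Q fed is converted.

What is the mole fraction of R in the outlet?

Q reacted = 0.655 × 822.2 = 538.6 mol; ν_Q = −1, so ξ = 538.6/1 = 538.6 mol.
Outlet amounts (n = n₀ + ν ξ):
  Q: 822.2 − 1(538.6) = 283.7
  P: 0 + 1(538.6) = 538.6
  R: 0 + 1(538.6) = 538.6
  U: 607.8 (inert)
Total out = 1969 mol; y_R = 538.6 / 1969 = 0.2736.

0.274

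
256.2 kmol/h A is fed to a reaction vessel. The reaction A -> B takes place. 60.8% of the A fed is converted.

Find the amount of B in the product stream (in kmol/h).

A reacted = 0.608 × 256.2 = 155.8 kmol/h; ν_A = −1, so ξ = 155.8/1 = 155.8 kmol/h.
Outlet amounts (n = n₀ + ν ξ):
  A: 256.2 − 1(155.8) = 100.4
  B: 0 + 1(155.8) = 155.8

156 kmol/h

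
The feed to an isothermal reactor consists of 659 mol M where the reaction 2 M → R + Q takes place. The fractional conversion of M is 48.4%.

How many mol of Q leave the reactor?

159 mol

M reacted = 0.484 × 659 = 319 mol; ν_M = −2, so ξ = 319/2 = 159.5 mol.
Outlet amounts (n = n₀ + ν ξ):
  M: 659 − 2(159.5) = 340
  R: 0 + 1(159.5) = 159.5
  Q: 0 + 1(159.5) = 159.5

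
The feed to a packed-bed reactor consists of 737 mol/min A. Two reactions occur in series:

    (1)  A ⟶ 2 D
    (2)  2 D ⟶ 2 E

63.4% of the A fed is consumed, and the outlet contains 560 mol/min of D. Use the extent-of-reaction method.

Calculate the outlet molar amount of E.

Conversion of A: A consumed = 1ξ₁ = 0.634 × 737 → ξ₁ = 467.3 mol/min.
D balance: n_D = 0 + 2ξ₁ − 2ξ₂ = 560 → ξ₂ = (2·467.3 − 560)/2 = 187.3 mol/min.
Outlet amounts (n = n₀ + Σ ν·ξ):
  A: 737 − 1(467.3) = 269.7
  D: 0 + 2(467.3) − 2(187.3) = 560
  E: 0 + 2(187.3) = 374.5

375 mol/min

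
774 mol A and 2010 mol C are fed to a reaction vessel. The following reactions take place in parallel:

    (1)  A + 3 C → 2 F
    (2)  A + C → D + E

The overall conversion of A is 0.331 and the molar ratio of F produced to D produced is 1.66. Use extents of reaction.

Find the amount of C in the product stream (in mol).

1520 mol

Conversion of A: A consumed = 0.331 × 774 = 256.2 mol = 1ξ₁ + 1ξ₂.
Selectivity: 2ξ₁ / (1ξ₂) = 1.66 → ξ₁ = 0.83 ξ₂.
Substitute: (1·0.83 + 1) ξ₂ = 256.2 → ξ₂ = 140 mol, ξ₁ = 116.2 mol.
Outlet amounts (n = n₀ + Σ ν·ξ):
  A: 774 − 1(116.2) − 1(140) = 517.8
  C: 2010 − 3(116.2) − 1(140) = 1521
  F: 0 + 2(116.2) = 232.4
  D: 0 + 1(140) = 140
  E: 0 + 1(140) = 140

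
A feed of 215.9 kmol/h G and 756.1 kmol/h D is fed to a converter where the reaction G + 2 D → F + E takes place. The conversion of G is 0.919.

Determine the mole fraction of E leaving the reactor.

0.256

G reacted = 0.919 × 215.9 = 198.4 kmol/h; ν_G = −1, so ξ = 198.4/1 = 198.4 kmol/h.
Outlet amounts (n = n₀ + ν ξ):
  G: 215.9 − 1(198.4) = 17.49
  D: 756.1 − 2(198.4) = 359.3
  F: 0 + 1(198.4) = 198.4
  E: 0 + 1(198.4) = 198.4
Total out = 773.6 kmol/h; y_E = 198.4 / 773.6 = 0.2565.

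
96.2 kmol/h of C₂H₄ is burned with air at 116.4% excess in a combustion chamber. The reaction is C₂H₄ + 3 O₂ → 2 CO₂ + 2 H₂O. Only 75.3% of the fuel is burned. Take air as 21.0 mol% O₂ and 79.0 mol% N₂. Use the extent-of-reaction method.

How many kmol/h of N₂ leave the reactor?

Stoichiometric O₂ = 3 × 96.2 = 288.6 kmol/h; O₂ fed = 288.6 × 2.164 = 624.5 kmol/h.
N₂ fed = 624.5 × 79/21 = 2349 kmol/h.
Fuel reacted = 0.753 × 96.2 → ξ = 72.44 kmol/h.
Outlet (n = n₀ + ν ξ):
  C₂H₄: 96.2 − 1(72.44) = 23.76
  O₂: 624.5 − 3(72.44) = 407.2
  N₂: 2349 (inert)
  CO₂: 0 + 2(72.44) = 144.9
  H₂O: 0 + 2(72.44) = 144.9

2350 kmol/h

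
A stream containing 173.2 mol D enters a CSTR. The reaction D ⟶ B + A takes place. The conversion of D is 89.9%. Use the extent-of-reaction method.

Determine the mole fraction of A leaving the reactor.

D reacted = 0.899 × 173.2 = 155.7 mol; ν_D = −1, so ξ = 155.7/1 = 155.7 mol.
Outlet amounts (n = n₀ + ν ξ):
  D: 173.2 − 1(155.7) = 17.49
  B: 0 + 1(155.7) = 155.7
  A: 0 + 1(155.7) = 155.7
Total out = 328.9 mol; y_A = 155.7 / 328.9 = 0.4734.

0.473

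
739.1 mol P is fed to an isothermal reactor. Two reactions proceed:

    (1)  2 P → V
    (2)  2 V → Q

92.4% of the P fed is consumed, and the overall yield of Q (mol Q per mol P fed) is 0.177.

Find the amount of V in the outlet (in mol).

79.8 mol

Conversion of P: P consumed = 2ξ₁ = 0.924 × 739.1 → ξ₁ = 341.5 mol.
Yield of Q: 1ξ₂ / 739.1 = 0.177 → ξ₂ = 130.8 mol.
Outlet amounts (n = n₀ + Σ ν·ξ):
  P: 739.1 − 2(341.5) = 56.17
  V: 0 + 1(341.5) − 2(130.8) = 79.82
  Q: 0 + 1(130.8) = 130.8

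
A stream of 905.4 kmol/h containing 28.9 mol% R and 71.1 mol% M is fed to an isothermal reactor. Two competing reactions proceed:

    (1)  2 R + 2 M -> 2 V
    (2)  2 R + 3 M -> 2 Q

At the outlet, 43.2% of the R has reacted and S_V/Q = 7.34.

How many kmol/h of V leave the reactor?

99.5 kmol/h

Conversion of R: R consumed = 0.432 × 261.7 = 113 kmol/h = 2ξ₁ + 2ξ₂.
Selectivity: 2ξ₁ / (2ξ₂) = 7.34 → ξ₁ = 7.34 ξ₂.
Substitute: (2·7.34 + 2) ξ₂ = 113 → ξ₂ = 6.777 kmol/h, ξ₁ = 49.74 kmol/h.
Outlet amounts (n = n₀ + Σ ν·ξ):
  R: 261.7 − 2(49.74) − 2(6.777) = 148.6
  M: 643.7 − 2(49.74) − 3(6.777) = 523.9
  V: 0 + 2(49.74) = 99.48
  Q: 0 + 2(6.777) = 13.55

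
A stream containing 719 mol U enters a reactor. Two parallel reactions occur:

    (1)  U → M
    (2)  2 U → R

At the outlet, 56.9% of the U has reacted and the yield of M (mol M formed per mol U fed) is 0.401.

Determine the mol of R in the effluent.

Yield of M: 1ξ₁ / 719 = 0.401 → ξ₁ = 288.3 mol.
Conversion of U: 1ξ₁ + 2ξ₂ = 0.569 × 719 = 409.1 → ξ₂ = 60.4 mol.
Outlet amounts (n = n₀ + Σ ν·ξ):
  U: 719 − 1(288.3) − 2(60.4) = 309.9
  M: 0 + 1(288.3) = 288.3
  R: 0 + 1(60.4) = 60.4

60.4 mol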